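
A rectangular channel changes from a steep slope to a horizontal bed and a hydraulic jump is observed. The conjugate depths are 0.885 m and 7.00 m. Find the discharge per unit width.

q = 15.5 m²/s

For a rectangular channel the momentum equation gives q² = ½·g·y₁·y₂·(y₁ + y₂) = ½×9.81×0.885×7.00×7.88 = 240.
q = √240 = 15.5 m²/s.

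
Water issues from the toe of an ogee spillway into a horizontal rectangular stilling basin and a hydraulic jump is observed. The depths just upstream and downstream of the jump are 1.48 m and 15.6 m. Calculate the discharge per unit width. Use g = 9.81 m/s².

For a rectangular channel the momentum equation gives q² = ½·g·y₁·y₂·(y₁ + y₂) = ½×9.81×1.48×15.6×17.1 = 1934.
q = √1934 = 44.0 m²/s.

q = 44.0 m²/s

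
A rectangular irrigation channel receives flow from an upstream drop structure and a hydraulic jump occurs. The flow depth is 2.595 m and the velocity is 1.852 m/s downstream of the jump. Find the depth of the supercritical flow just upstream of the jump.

Fr₂ = V₂/√(g·y₂) = 1.852/√(9.81×2.595) = 0.3671.
Since the conjugate-depth ratio holds either way, y₁/y₂ = ½[√(1 + 8Fr₂²) − 1] = ½[√2.0779 − 1] = 0.2207.
y₁ = 0.2207 × 2.595 = 0.5728 m.

y₁ = 0.5728 m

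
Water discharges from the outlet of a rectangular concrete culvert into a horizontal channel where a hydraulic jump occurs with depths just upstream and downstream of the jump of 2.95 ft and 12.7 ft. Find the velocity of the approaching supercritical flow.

V₁ = 32.9 ft/s

For a rectangular channel the momentum equation gives q² = ½·g·y₁·y₂·(y₁ + y₂) = ½×32.2×2.95×12.7×15.6 = 9440.
q = √9440 = 97.2 ft²/s.
V₁ = q/y₁ = 97.2/2.95 = 32.9 ft/s.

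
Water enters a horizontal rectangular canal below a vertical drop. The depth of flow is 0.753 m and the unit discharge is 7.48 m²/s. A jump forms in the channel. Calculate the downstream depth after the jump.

V₁ = q/y₁ = 7.48/0.753 = 9.93 m/s. Fr₁ = V₁/√(g·y₁) = 9.93/√(9.81×0.753) = 3.65.
From the momentum equation for a rectangular channel, y₂/y₁ = ½[√(1 + 8Fr₁²) − 1] = ½[√107.9 − 1] = 4.69.
y₂ = 4.69 × 0.753 = 3.53 m.

y₂ = 3.53 m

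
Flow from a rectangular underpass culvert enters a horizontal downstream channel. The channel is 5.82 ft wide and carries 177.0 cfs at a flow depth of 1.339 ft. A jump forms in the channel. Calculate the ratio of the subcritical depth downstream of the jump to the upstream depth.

y₂/y₁ = 4.417

q = Q/b = 177.0/5.82 = 30.41 ft²/s; V₁ = q/y₁ = 22.71 ft/s. Fr₁ = V₁/√(g·y₁) = 3.459.
From the momentum equation for a rectangular channel, y₂/y₁ = ½[√(1 + 8Fr₁²) − 1] = ½[√96.718 − 1] = 4.417.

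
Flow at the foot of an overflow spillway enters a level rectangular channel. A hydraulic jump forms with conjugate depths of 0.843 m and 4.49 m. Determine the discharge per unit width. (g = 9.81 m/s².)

For a rectangular channel the momentum equation gives q² = ½·g·y₁·y₂·(y₁ + y₂) = ½×9.81×0.843×4.49×5.33 = 99.0.
q = √99.0 = 9.95 m²/s.

q = 9.95 m²/s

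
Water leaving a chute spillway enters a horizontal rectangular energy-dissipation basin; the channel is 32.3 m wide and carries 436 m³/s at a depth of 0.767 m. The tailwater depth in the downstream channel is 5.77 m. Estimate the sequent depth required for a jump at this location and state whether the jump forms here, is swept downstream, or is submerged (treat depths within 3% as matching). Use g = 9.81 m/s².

y₂ = 6.59 m; the jump is swept downstream

q = Q/b = 436/32.3 = 13.5 m²/s; V₁ = q/y₁ = 17.6 m/s. Fr₁ = V₁/√(g·y₁) = 6.42.
From the momentum equation for a rectangular channel, y₂/y₁ = ½[√(1 + 8Fr₁²) − 1] = ½[√330.3 − 1] = 8.59.
y₂ = 8.59 × 0.767 = 6.59 m.
Tailwater y_tw = 5.77 m: y_tw < y₂, so the jump is swept downstream.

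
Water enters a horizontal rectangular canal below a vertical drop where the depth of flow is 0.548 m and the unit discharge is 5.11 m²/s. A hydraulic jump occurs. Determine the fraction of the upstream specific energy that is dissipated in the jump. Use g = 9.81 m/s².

ΔE/E₁ = 0.394 (39.4%)

V₁ = q/y₁ = 5.11/0.548 = 9.32 m/s. Fr₁ = V₁/√(g·y₁) = 9.32/√(9.81×0.548) = 4.02.
Bélanger equation: y₂/y₁ = ½[√(1 + 8Fr₁²) − 1] = ½[√130.4 − 1] = 5.21.
y₂ = 5.21 × 0.548 = 2.85 m.
E₁ = y₁ + V₁²/2g = 4.98 m. ΔE = (y₂ − y₁)³/(4y₁y₂) = 1.96 m. ΔE/E₁ = 1.96/4.98 = 0.394.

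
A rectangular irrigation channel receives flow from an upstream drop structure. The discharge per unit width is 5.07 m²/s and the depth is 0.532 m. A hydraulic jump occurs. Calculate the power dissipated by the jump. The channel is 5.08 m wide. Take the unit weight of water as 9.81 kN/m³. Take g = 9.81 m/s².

P = 536 kW

V₁ = q/y₁ = 5.07/0.532 = 9.53 m/s. Fr₁ = V₁/√(g·y₁) = 9.53/√(9.81×0.532) = 4.17.
Sequent-depth ratio: y₂/y₁ = ½[√(1 + 8Fr₁²) − 1] = ½[√140.2 − 1] = 5.42.
y₂ = 5.42 × 0.532 = 2.88 m.
V₂ = q/y₂ = 5.07/2.88 = 1.76 m/s. E₁ = y₁ + V₁²/2g = 5.16 m; E₂ = y₂ + V₂²/2g = 3.04 m. ΔE = E₁ − E₂ = 2.12 m.
Q = q·b = 5.07 × 5.08 = 25.8 m³/s. P = γ·Q·ΔE = 9.81 × 25.8 × 2.12 = 536 kW.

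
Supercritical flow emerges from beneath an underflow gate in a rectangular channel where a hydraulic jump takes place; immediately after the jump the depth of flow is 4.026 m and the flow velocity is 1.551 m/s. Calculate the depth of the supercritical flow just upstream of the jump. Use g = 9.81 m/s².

y₁ = 0.4419 m

Fr₂ = V₂/√(g·y₂) = 1.551/√(9.81×4.026) = 0.2468.
Since the conjugate-depth ratio holds either way, y₁/y₂ = ½[√(1 + 8Fr₂²) − 1] = ½[√1.4873 − 1] = 0.1098.
y₁ = 0.1098 × 4.026 = 0.4419 m.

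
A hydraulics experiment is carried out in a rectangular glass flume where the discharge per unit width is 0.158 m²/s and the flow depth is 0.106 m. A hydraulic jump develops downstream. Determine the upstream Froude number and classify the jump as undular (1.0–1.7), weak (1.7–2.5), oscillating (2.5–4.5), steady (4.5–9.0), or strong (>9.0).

Fr₁ = 1.46; undular jump

V₁ = q/y₁ = 0.158/0.106 = 1.49 m/s. Fr₁ = V₁/√(g·y₁) = 1.49/√(9.81×0.106) = 1.46.
Fr₁ = 1.46 lies in the undular range.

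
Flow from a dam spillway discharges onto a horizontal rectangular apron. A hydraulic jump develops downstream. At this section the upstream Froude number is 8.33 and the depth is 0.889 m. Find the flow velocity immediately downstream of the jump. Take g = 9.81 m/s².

Fr₁ = 8.33 (given).
Bélanger equation: y₂/y₁ = ½[√(1 + 8Fr₁²) − 1] = ½[√556.1 − 1] = 11.3.
y₂ = 11.3 × 0.889 = 10.0 m.
V₁ = Fr₁·√(g·y₁) = 8.33×√(9.81×0.889) = 24.6 m/s; q = V₁·y₁ = 21.9 m²/s.
V₂ = q/y₂ = 21.9/10.0 = 2.18 m/s.

V₂ = 2.18 m/s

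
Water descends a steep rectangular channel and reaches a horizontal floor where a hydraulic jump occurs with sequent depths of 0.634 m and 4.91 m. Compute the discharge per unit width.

For a rectangular channel the momentum equation gives q² = ½·g·y₁·y₂·(y₁ + y₂) = ½×9.81×0.634×4.91×5.54 = 84.7.
q = √84.7 = 9.20 m²/s.

q = 9.20 m²/s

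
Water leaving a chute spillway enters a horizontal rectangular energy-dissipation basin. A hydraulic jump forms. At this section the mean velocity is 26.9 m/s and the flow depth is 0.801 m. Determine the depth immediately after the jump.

Fr₁ = V₁/√(g·y₁) = 26.9/√(9.81×0.801) = 9.60.
Bélanger equation: y₂/y₁ = ½[√(1 + 8Fr₁²) − 1] = ½[√737.7 − 1] = 13.1.
y₂ = 13.1 × 0.801 = 10.5 m.

y₂ = 10.5 m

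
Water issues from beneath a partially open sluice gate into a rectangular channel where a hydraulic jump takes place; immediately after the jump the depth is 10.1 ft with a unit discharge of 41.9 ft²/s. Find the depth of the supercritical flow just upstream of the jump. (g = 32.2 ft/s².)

y₁ = 0.975 ft

V₂ = q/y₂ = 41.9/10.1 = 4.15 ft/s; Fr₂ = V₂/√(g·y₂) = 0.230.
The Bélanger relation is symmetric: y₁/y₂ = ½[√(1 + 8Fr₂²) − 1] = ½[√1.423 − 1] = 0.0965.
y₁ = 0.0965 × 10.1 = 0.975 ft.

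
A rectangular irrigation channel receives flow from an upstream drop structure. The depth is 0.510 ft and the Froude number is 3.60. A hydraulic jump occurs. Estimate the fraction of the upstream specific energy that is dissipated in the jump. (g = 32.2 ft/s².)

ΔE/E₁ = 0.342 (34.2%)

Fr₁ = 3.60 (given).
Sequent-depth ratio: y₂/y₁ = ½[√(1 + 8Fr₁²) − 1] = ½[√104.7 − 1] = 4.62.
y₂ = 4.62 × 0.510 = 2.35 ft.
E₁ = y₁(1 + Fr₁²/2) = 0.510×(1 + 3.60²/2) = 3.81 ft. ΔE = (y₂ − y₁)³/(4y₁y₂) = 1.31 ft. ΔE/E₁ = 1.31/3.81 = 0.342.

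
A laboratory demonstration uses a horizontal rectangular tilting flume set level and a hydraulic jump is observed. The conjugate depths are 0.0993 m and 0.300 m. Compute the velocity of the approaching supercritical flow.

For a rectangular channel the momentum equation gives q² = ½·g·y₁·y₂·(y₁ + y₂) = ½×9.81×0.0993×0.300×0.399 = 0.0583.
q = √0.0583 = 0.242 m²/s.
V₁ = q/y₁ = 0.242/0.0993 = 2.43 m/s.

V₁ = 2.43 m/s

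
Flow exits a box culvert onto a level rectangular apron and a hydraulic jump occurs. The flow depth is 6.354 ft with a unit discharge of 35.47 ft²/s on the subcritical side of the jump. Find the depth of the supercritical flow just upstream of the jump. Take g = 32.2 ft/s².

y₁ = 1.555 ft

V₂ = q/y₂ = 35.47/6.354 = 5.582 ft/s; Fr₂ = V₂/√(g·y₂) = 0.3903.
From the momentum equation (using Fr₂), y₁/y₂ = ½[√(1 + 8Fr₂²) − 1] = ½[√2.2185 − 1] = 0.2447.
y₁ = 0.2447 × 6.354 = 1.555 ft.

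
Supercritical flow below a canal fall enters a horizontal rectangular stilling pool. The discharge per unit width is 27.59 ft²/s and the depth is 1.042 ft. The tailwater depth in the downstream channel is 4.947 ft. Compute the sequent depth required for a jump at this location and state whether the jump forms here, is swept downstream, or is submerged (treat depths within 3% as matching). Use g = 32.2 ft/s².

V₁ = q/y₁ = 27.59/1.042 = 26.48 ft/s. Fr₁ = V₁/√(g·y₁) = 26.48/√(32.2×1.042) = 4.571.
Bélanger equation: y₂/y₁ = ½[√(1 + 8Fr₁²) − 1] = ½[√168.16 − 1] = 5.984.
y₂ = 5.984 × 1.042 = 6.235 ft.
Tailwater y_tw = 4.947 ft: y_tw < y₂, so the jump is swept downstream.

y₂ = 6.235 ft; the jump is swept downstream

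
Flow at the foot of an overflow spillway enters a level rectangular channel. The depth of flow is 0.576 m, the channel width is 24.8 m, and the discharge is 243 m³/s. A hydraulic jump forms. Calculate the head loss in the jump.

ΔE = 9.62 m

q = Q/b = 243/24.8 = 9.80 m²/s; V₁ = q/y₁ = 17.0 m/s. Fr₁ = V₁/√(g·y₁) = 7.16.
Sequent-depth ratio: y₂/y₁ = ½[√(1 + 8Fr₁²) − 1] = ½[√410.7 − 1] = 9.63.
y₂ = 9.63 × 0.576 = 5.55 m.
V₂ = q/y₂ = 9.80/5.55 = 1.77 m/s. E₁ = y₁ + V₁²/2g = 15.3 m; E₂ = y₂ + V₂²/2g = 5.71 m. ΔE = E₁ − E₂ = 9.62 m.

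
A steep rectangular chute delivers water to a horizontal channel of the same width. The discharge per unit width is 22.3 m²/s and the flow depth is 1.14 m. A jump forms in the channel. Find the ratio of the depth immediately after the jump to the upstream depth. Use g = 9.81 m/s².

y₂/y₁ = 7.79

V₁ = q/y₁ = 22.3/1.14 = 19.6 m/s. Fr₁ = V₁/√(g·y₁) = 19.6/√(9.81×1.14) = 5.85.
From the momentum equation for a rectangular channel, y₂/y₁ = ½[√(1 + 8Fr₁²) − 1] = ½[√274.7 − 1] = 7.79.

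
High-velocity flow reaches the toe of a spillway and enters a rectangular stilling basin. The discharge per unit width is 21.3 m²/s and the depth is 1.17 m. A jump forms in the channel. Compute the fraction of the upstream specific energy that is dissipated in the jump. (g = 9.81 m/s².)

V₁ = q/y₁ = 21.3/1.17 = 18.2 m/s. Fr₁ = V₁/√(g·y₁) = 18.2/√(9.81×1.17) = 5.37.
From the momentum equation for a rectangular channel, y₂/y₁ = ½[√(1 + 8Fr₁²) − 1] = ½[√232.0 − 1] = 7.12.
y₂ = 7.12 × 1.17 = 8.33 m.
E₁ = y₁ + V₁²/2g = 18.1 m. ΔE = (y₂ − y₁)³/(4y₁y₂) = 9.40 m. ΔE/E₁ = 9.40/18.1 = 0.521.

ΔE/E₁ = 0.521 (52.1%)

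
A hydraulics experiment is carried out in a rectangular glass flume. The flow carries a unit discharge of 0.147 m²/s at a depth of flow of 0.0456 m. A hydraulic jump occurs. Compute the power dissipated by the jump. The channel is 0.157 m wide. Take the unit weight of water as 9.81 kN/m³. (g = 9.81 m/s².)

P = 0.0619 kW

V₁ = q/y₁ = 0.147/0.0456 = 3.22 m/s. Fr₁ = V₁/√(g·y₁) = 3.22/√(9.81×0.0456) = 4.82.
Bélanger equation: y₂/y₁ = ½[√(1 + 8Fr₁²) − 1] = ½[√186.8 − 1] = 6.33.
y₂ = 6.33 × 0.0456 = 0.289 m.
V₂ = q/y₂ = 0.147/0.289 = 0.509 m/s. E₁ = y₁ + V₁²/2g = 0.575 m; E₂ = y₂ + V₂²/2g = 0.302 m. ΔE = E₁ − E₂ = 0.273 m.
Q = q·b = 0.147 × 0.157 = 0.0231 m³/s. P = γ·Q·ΔE = 9.81 × 0.0231 × 0.273 = 0.0619 kW.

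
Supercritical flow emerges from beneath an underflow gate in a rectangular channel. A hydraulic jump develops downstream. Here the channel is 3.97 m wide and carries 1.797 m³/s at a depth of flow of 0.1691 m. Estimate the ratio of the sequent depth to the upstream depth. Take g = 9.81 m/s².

y₂/y₁ = 2.481

q = Q/b = 1.797/3.97 = 0.4526 m²/s; V₁ = q/y₁ = 2.677 m/s. Fr₁ = V₁/√(g·y₁) = 2.078.
Sequent-depth ratio: y₂/y₁ = ½[√(1 + 8Fr₁²) − 1] = ½[√35.555 − 1] = 2.481.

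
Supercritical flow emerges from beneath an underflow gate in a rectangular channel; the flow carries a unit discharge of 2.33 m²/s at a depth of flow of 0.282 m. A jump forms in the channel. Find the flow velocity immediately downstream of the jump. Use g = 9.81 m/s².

V₂ = 1.26 m/s

V₁ = q/y₁ = 2.33/0.282 = 8.26 m/s. Fr₁ = V₁/√(g·y₁) = 8.26/√(9.81×0.282) = 4.97.
Sequent-depth ratio: y₂/y₁ = ½[√(1 + 8Fr₁²) − 1] = ½[√198.4 − 1] = 6.54.
y₂ = 6.54 × 0.282 = 1.85 m.
V₂ = q/y₂ = 2.33/1.85 = 1.26 m/s.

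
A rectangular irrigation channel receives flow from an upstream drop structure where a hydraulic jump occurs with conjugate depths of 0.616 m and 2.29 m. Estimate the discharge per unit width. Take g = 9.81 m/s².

q = 4.48 m²/s

For a rectangular channel the momentum equation gives q² = ½·g·y₁·y₂·(y₁ + y₂) = ½×9.81×0.616×2.29×2.91 = 20.1.
q = √20.1 = 4.48 m²/s.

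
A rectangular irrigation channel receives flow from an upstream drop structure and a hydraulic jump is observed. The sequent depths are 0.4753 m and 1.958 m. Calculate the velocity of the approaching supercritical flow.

For a rectangular channel the momentum equation gives q² = ½·g·y₁·y₂·(y₁ + y₂) = ½×9.81×0.4753×1.958×2.433 = 11.11.
q = √11.11 = 3.333 m²/s.
V₁ = q/y₁ = 3.333/0.4753 = 7.012 m/s.

V₁ = 7.012 m/s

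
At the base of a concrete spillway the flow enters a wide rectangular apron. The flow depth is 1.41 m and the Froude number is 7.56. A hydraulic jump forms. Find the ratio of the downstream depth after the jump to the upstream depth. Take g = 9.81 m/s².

y₂/y₁ = 10.2

Fr₁ = 7.56 (given).
From the momentum equation for a rectangular channel, y₂/y₁ = ½[√(1 + 8Fr₁²) − 1] = ½[√458.2 − 1] = 10.2.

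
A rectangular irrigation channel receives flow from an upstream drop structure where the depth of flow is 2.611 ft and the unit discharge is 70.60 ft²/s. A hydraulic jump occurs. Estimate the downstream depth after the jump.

V₁ = q/y₁ = 70.60/2.611 = 27.04 ft/s. Fr₁ = V₁/√(g·y₁) = 27.04/√(32.2×2.611) = 2.949.
From the momentum equation for a rectangular channel, y₂/y₁ = ½[√(1 + 8Fr₁²) − 1] = ½[√70.570 − 1] = 3.700.
y₂ = 3.700 × 2.611 = 9.661 ft.

y₂ = 9.661 ft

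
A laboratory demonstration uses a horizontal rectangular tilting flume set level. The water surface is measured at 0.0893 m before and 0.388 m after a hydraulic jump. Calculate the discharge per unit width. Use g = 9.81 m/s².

For a rectangular channel the momentum equation gives q² = ½·g·y₁·y₂·(y₁ + y₂) = ½×9.81×0.0893×0.388×0.477 = 0.0811.
q = √0.0811 = 0.285 m²/s.

q = 0.285 m²/s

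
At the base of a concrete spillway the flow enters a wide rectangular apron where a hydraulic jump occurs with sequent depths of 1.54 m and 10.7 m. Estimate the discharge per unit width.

For a rectangular channel the momentum equation gives q² = ½·g·y₁·y₂·(y₁ + y₂) = ½×9.81×1.54×10.7×12.2 = 989.
q = √989 = 31.5 m²/s.

q = 31.5 m²/s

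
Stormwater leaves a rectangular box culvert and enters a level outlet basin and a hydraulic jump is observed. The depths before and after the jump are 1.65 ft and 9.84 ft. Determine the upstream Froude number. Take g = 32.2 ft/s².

Fr₁ = 4.56

For a rectangular channel the momentum equation gives q² = ½·g·y₁·y₂·(y₁ + y₂) = ½×32.2×1.65×9.84×11.5 = 3003.
q = √3003 = 54.8 ft²/s.
V₁ = q/y₁ = 33.2 ft/s; Fr₁ = V₁/√(g·y₁) = 4.56.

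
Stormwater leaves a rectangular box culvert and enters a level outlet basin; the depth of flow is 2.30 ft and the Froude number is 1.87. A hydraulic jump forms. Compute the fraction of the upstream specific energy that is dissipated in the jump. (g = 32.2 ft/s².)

Fr₁ = 1.87 (given).
Sequent-depth ratio: y₂/y₁ = ½[√(1 + 8Fr₁²) − 1] = ½[√28.98 − 1] = 2.19.
y₂ = 2.19 × 2.30 = 5.04 ft.
E₁ = y₁(1 + Fr₁²/2) = 2.30×(1 + 1.87²/2) = 6.32 ft. ΔE = (y₂ − y₁)³/(4y₁y₂) = 0.444 ft. ΔE/E₁ = 0.444/6.32 = 0.0702.

ΔE/E₁ = 0.0702 (7.02%)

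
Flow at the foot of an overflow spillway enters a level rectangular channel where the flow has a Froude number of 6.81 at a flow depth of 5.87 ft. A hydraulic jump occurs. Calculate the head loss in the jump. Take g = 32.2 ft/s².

Fr₁ = 6.81 (given).
By Bélanger, y₂/y₁ = ½[√(1 + 8Fr₁²) − 1] = ½[√372.0 − 1] = 9.14.
y₂ = 9.14 × 5.87 = 53.7 ft.
V₁ = Fr₁·√(g·y₁) = 6.81×√(32.2×5.87) = 93.6 ft/s; q = V₁·y₁ = 550 ft²/s. V₂ = q/y₂ = 550/53.7 = 10.2 ft/s. E₁ = y₁ + V₁²/2g = 142 ft; E₂ = y₂ + V₂²/2g = 55.3 ft. ΔE = E₁ − E₂ = 86.7 ft.

ΔE = 86.7 ft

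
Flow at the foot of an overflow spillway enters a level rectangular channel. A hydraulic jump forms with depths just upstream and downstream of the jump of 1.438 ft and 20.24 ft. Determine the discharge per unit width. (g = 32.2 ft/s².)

For a rectangular channel the momentum equation gives q² = ½·g·y₁·y₂·(y₁ + y₂) = ½×32.2×1.438×20.24×21.68 = 10158.
q = √10158 = 100.8 ft²/s.

q = 100.8 ft²/s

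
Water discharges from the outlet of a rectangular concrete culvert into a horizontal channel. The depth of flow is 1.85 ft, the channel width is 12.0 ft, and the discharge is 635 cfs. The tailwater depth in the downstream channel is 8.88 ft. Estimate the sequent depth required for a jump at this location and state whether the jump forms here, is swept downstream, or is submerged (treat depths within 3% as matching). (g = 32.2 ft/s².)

y₂ = 8.82 ft; the jump forms here

q = Q/b = 635/12.0 = 52.9 ft²/s; V₁ = q/y₁ = 28.6 ft/s. Fr₁ = V₁/√(g·y₁) = 3.71.
By Bélanger, y₂/y₁ = ½[√(1 + 8Fr₁²) − 1] = ½[√110.9 − 1] = 4.76.
y₂ = 4.76 × 1.85 = 8.82 ft.
Tailwater y_tw = 8.88 ft: y_tw ≈ y₂, so the jump forms here.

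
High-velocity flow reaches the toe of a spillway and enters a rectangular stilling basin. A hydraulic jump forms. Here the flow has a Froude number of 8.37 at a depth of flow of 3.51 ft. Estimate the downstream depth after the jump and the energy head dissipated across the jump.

Fr₁ = 8.37 (given).
Conjugate-depth relation: y₂/y₁ = ½[√(1 + 8Fr₁²) − 1] = ½[√561.5 − 1] = 11.3.
y₂ = 11.3 × 3.51 = 39.8 ft.
Head loss: ΔE = (y₂ − y₁)³/(4y₁y₂) = (39.8 − 3.51)³/(4×3.51×39.8) = 47910/559 = 85.7 ft.

y₂ = 39.8 ft; ΔE = 85.7 ft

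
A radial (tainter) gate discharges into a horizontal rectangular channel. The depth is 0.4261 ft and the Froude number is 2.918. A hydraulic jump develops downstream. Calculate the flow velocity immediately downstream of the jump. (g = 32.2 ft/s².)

V₂ = 2.956 ft/s

Fr₁ = 2.918 (given).
Sequent-depth ratio: y₂/y₁ = ½[√(1 + 8Fr₁²) − 1] = ½[√69.118 − 1] = 3.657.
y₂ = 3.657 × 0.4261 = 1.558 ft.
V₁ = Fr₁·√(g·y₁) = 2.918×√(32.2×0.4261) = 10.81 ft/s; q = V₁·y₁ = 4.606 ft²/s.
V₂ = q/y₂ = 4.606/1.558 = 2.956 ft/s.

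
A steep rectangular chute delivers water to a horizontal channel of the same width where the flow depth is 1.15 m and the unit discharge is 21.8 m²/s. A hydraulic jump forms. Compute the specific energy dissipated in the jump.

ΔE = 10.5 m

V₁ = q/y₁ = 21.8/1.15 = 19.0 m/s. Fr₁ = V₁/√(g·y₁) = 19.0/√(9.81×1.15) = 5.64.
Bélanger equation: y₂/y₁ = ½[√(1 + 8Fr₁²) − 1] = ½[√255.8 − 1] = 7.50.
y₂ = 7.50 × 1.15 = 8.62 m.
V₂ = q/y₂ = 21.8/8.62 = 2.53 m/s. E₁ = y₁ + V₁²/2g = 19.5 m; E₂ = y₂ + V₂²/2g = 8.95 m. ΔE = E₁ − E₂ = 10.5 m.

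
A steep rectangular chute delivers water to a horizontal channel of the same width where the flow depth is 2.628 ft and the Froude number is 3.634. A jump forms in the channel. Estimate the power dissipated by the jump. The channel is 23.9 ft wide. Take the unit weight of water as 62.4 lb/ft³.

P = 1650 hp

Fr₁ = 3.634 (given).
Sequent-depth ratio: y₂/y₁ = ½[√(1 + 8Fr₁²) − 1] = ½[√106.65 − 1] = 4.664.
y₂ = 4.664 × 2.628 = 12.26 ft.
V₁ = Fr₁·√(g·y₁) = 3.634×√(32.2×2.628) = 33.43 ft/s; q = V₁·y₁ = 87.85 ft²/s. V₂ = q/y₂ = 87.85/12.26 = 7.168 ft/s. E₁ = y₁ + V₁²/2g = 19.98 ft; E₂ = y₂ + V₂²/2g = 13.05 ft. ΔE = E₁ − E₂ = 6.927 ft.
Q = q·b = 87.85 × 23.9 = 2100 cfs. P = γ·Q·ΔE/550 = 62.4 × 2100 × 6.927 / 550 = 1650 hp.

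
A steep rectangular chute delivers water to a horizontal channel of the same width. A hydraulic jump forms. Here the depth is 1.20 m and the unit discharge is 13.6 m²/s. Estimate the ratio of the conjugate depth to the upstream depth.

V₁ = q/y₁ = 13.6/1.20 = 11.3 m/s. Fr₁ = V₁/√(g·y₁) = 11.3/√(9.81×1.20) = 3.30.
By Bélanger, y₂/y₁ = ½[√(1 + 8Fr₁²) − 1] = ½[√88.29 − 1] = 4.20.

y₂/y₁ = 4.20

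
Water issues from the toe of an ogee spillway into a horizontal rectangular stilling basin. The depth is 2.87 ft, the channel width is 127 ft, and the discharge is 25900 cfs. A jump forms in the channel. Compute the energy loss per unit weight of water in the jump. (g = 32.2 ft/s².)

q = Q/b = 25900/127 = 204 ft²/s; V₁ = q/y₁ = 71.1 ft/s. Fr₁ = V₁/√(g·y₁) = 7.39.
Conjugate-depth relation: y₂/y₁ = ½[√(1 + 8Fr₁²) − 1] = ½[√438.1 − 1] = 9.97.
y₂ = 9.97 × 2.87 = 28.6 ft.
Head loss: ΔE = (y₂ − y₁)³/(4y₁y₂) = (28.6 − 2.87)³/(4×2.87×28.6) = 17036/328 = 51.9 ft.

ΔE = 51.9 ft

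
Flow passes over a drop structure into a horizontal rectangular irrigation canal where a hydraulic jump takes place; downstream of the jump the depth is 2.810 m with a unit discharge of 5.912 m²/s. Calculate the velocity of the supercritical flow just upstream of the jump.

V₂ = q/y₂ = 5.912/2.810 = 2.104 m/s; Fr₂ = V₂/√(g·y₂) = 0.4007.
From the momentum equation (using Fr₂), y₁/y₂ = ½[√(1 + 8Fr₂²) − 1] = ½[√2.2846 − 1] = 0.2557.
y₁ = 0.2557 × 2.810 = 0.7186 m.
V₁ = q/y₁ = 5.912/0.7186 = 8.227 m/s.

V₁ = 8.227 m/s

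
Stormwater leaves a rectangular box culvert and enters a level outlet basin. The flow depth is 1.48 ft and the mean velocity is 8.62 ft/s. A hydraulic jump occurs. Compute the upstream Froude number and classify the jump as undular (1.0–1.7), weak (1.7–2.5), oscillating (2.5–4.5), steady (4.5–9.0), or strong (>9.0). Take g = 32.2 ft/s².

Fr₁ = V₁/√(g·y₁) = 8.62/√(32.2×1.48) = 1.25.
Fr₁ = 1.25 lies in the undular range.

Fr₁ = 1.25; undular jump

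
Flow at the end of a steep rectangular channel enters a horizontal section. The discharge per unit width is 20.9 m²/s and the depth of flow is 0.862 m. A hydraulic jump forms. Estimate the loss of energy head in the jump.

V₁ = q/y₁ = 20.9/0.862 = 24.2 m/s. Fr₁ = V₁/√(g·y₁) = 24.2/√(9.81×0.862) = 8.34.
Bélanger equation: y₂/y₁ = ½[√(1 + 8Fr₁²) − 1] = ½[√557.1 − 1] = 11.3.
y₂ = 11.3 × 0.862 = 9.74 m.
Head loss: ΔE = (y₂ − y₁)³/(4y₁y₂) = (9.74 − 0.862)³/(4×0.862×9.74) = 700/33.6 = 20.8 m.

ΔE = 20.8 m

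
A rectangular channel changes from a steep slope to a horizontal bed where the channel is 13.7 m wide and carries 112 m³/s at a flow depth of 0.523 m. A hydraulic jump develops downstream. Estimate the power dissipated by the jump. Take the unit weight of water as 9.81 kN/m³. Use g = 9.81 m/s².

P = 8770 kW

q = Q/b = 112/13.7 = 8.18 m²/s; V₁ = q/y₁ = 15.6 m/s. Fr₁ = V₁/√(g·y₁) = 6.90.
From the momentum equation for a rectangular channel, y₂/y₁ = ½[√(1 + 8Fr₁²) − 1] = ½[√382.0 − 1] = 9.27.
y₂ = 9.27 × 0.523 = 4.85 m.
V₂ = q/y₂ = 8.18/4.85 = 1.69 m/s. E₁ = y₁ + V₁²/2g = 13.0 m; E₂ = y₂ + V₂²/2g = 4.99 m. ΔE = E₁ − E₂ = 7.98 m.
P = γ·Q·ΔE = 9.81 × 112 × 7.98 = 8770 kW.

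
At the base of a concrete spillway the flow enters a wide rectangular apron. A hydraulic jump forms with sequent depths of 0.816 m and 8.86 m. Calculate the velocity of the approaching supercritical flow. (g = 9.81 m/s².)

V₁ = 22.7 m/s

For a rectangular channel the momentum equation gives q² = ½·g·y₁·y₂·(y₁ + y₂) = ½×9.81×0.816×8.86×9.68 = 343.
q = √343 = 18.5 m²/s.
V₁ = q/y₁ = 18.5/0.816 = 22.7 m/s.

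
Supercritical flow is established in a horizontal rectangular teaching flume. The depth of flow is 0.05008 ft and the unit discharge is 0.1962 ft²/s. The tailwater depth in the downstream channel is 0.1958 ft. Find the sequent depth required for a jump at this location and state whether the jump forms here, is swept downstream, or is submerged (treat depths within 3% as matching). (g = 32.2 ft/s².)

y₂ = 0.1949 ft; the jump forms here

V₁ = q/y₁ = 0.1962/0.05008 = 3.918 ft/s. Fr₁ = V₁/√(g·y₁) = 3.918/√(32.2×0.05008) = 3.085.
Bélanger equation: y₂/y₁ = ½[√(1 + 8Fr₁²) − 1] = ½[√77.145 − 1] = 3.892.
y₂ = 3.892 × 0.05008 = 0.1949 ft.
Tailwater y_tw = 0.1958 ft: y_tw ≈ y₂, so the jump forms here.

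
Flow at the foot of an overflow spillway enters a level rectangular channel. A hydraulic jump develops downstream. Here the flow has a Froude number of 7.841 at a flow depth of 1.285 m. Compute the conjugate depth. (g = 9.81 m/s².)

Fr₁ = 7.841 (given).
Conjugate-depth relation: y₂/y₁ = ½[√(1 + 8Fr₁²) − 1] = ½[√492.85 − 1] = 10.60.
y₂ = 10.60 × 1.285 = 13.62 m.

y₂ = 13.62 m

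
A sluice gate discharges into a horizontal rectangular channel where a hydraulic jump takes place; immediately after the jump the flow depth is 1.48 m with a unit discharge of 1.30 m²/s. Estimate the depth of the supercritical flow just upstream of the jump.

V₂ = q/y₂ = 1.30/1.48 = 0.878 m/s; Fr₂ = V₂/√(g·y₂) = 0.231.
Since the conjugate-depth ratio holds either way, y₁/y₂ = ½[√(1 + 8Fr₂²) − 1] = ½[√1.425 − 1] = 0.0969.
y₁ = 0.0969 × 1.48 = 0.143 m.

y₁ = 0.143 m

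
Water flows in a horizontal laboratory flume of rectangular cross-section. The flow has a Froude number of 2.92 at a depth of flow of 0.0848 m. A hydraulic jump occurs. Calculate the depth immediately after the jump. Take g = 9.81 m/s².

y₂ = 0.310 m

Fr₁ = 2.92 (given).
Sequent-depth ratio: y₂/y₁ = ½[√(1 + 8Fr₁²) − 1] = ½[√69.21 − 1] = 3.66.
y₂ = 3.66 × 0.0848 = 0.310 m.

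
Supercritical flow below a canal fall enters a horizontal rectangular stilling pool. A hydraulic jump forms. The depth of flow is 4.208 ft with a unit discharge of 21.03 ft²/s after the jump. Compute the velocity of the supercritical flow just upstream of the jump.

V₂ = q/y₂ = 21.03/4.208 = 4.998 ft/s; Fr₂ = V₂/√(g·y₂) = 0.4293.
Applying the sequent-depth relation in reverse, y₁/y₂ = ½[√(1 + 8Fr₂²) − 1] = ½[√2.4746 − 1] = 0.2865.
y₁ = 0.2865 × 4.208 = 1.206 ft.
V₁ = q/y₁ = 21.03/1.206 = 17.44 ft/s.

V₁ = 17.44 ft/s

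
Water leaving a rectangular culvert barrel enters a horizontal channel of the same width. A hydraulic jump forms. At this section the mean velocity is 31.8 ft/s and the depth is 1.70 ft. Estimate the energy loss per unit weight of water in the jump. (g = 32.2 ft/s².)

ΔE = 7.38 ft

Fr₁ = V₁/√(g·y₁) = 31.8/√(32.2×1.70) = 4.30.
By Bélanger, y₂/y₁ = ½[√(1 + 8Fr₁²) − 1] = ½[√148.8 − 1] = 5.60.
y₂ = 5.60 × 1.70 = 9.52 ft.
q = V₁·y₁ = 31.8 × 1.70 = 54.1 ft²/s. V₂ = q/y₂ = 54.1/9.52 = 5.68 ft/s. E₁ = y₁ + V₁²/2g = 17.4 ft; E₂ = y₂ + V₂²/2g = 10.0 ft. ΔE = E₁ − E₂ = 7.38 ft.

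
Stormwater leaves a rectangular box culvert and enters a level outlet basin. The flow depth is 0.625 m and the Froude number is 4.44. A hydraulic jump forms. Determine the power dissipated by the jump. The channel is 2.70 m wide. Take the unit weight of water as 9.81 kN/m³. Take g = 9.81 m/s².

Fr₁ = 4.44 (given).
From the momentum equation for a rectangular channel, y₂/y₁ = ½[√(1 + 8Fr₁²) − 1] = ½[√158.7 − 1] = 5.80.
y₂ = 5.80 × 0.625 = 3.62 m.
V₁ = Fr₁·√(g·y₁) = 4.44×√(9.81×0.625) = 11.0 m/s; q = V₁·y₁ = 6.87 m²/s. V₂ = q/y₂ = 6.87/3.62 = 1.90 m/s. E₁ = y₁ + V₁²/2g = 6.79 m; E₂ = y₂ + V₂²/2g = 3.81 m. ΔE = E₁ − E₂ = 2.98 m.
Q = q·b = 6.87 × 2.70 = 18.6 m³/s. P = γ·Q·ΔE = 9.81 × 18.6 × 2.98 = 542 kW.

P = 542 kW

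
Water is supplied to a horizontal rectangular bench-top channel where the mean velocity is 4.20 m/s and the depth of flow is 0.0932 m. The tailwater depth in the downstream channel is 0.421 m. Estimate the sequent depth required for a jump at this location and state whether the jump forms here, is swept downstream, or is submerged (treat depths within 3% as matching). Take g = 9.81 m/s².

y₂ = 0.534 m; the jump is swept downstream

Fr₁ = V₁/√(g·y₁) = 4.20/√(9.81×0.0932) = 4.39.
Sequent-depth ratio: y₂/y₁ = ½[√(1 + 8Fr₁²) − 1] = ½[√155.3 − 1] = 5.73.
y₂ = 5.73 × 0.0932 = 0.534 m.
Tailwater y_tw = 0.421 m: y_tw < y₂, so the jump is swept downstream.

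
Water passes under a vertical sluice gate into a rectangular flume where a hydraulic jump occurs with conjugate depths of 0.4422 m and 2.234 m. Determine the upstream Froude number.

For a rectangular channel the momentum equation gives q² = ½·g·y₁·y₂·(y₁ + y₂) = ½×9.81×0.4422×2.234×2.676 = 12.97.
q = √12.97 = 3.601 m²/s.
V₁ = q/y₁ = 8.143 m/s; Fr₁ = V₁/√(g·y₁) = 3.910.

Fr₁ = 3.910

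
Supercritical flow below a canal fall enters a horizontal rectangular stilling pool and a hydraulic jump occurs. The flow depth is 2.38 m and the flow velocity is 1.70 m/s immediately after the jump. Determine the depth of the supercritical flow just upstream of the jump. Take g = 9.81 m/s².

y₁ = 0.489 m

Fr₂ = V₂/√(g·y₂) = 1.70/√(9.81×2.38) = 0.352.
Applying the sequent-depth relation in reverse, y₁/y₂ = ½[√(1 + 8Fr₂²) − 1] = ½[√1.990 − 1] = 0.205.
y₁ = 0.205 × 2.38 = 0.489 m.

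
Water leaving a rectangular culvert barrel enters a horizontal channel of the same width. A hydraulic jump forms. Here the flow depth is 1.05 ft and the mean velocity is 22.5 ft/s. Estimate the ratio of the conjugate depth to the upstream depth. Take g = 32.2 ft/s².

y₂/y₁ = 5.00

Fr₁ = V₁/√(g·y₁) = 22.5/√(32.2×1.05) = 3.87.
Sequent-depth ratio: y₂/y₁ = ½[√(1 + 8Fr₁²) − 1] = ½[√120.8 − 1] = 5.00.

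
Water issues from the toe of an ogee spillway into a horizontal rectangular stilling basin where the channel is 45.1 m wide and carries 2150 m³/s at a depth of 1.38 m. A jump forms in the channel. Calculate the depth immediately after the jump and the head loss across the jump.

y₂ = 17.6 m; ΔE = 44.2 m

q = Q/b = 2150/45.1 = 47.7 m²/s; V₁ = q/y₁ = 34.5 m/s. Fr₁ = V₁/√(g·y₁) = 9.39.
From the momentum equation for a rectangular channel, y₂/y₁ = ½[√(1 + 8Fr₁²) − 1] = ½[√706.2 − 1] = 12.8.
y₂ = 12.8 × 1.38 = 17.6 m.
V₂ = q/y₂ = 47.7/17.6 = 2.70 m/s. E₁ = y₁ + V₁²/2g = 62.2 m; E₂ = y₂ + V₂²/2g = 18.0 m. ΔE = E₁ − E₂ = 44.2 m.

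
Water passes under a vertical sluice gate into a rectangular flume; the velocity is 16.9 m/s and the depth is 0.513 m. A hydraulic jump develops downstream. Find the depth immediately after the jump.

y₂ = 5.21 m

Fr₁ = V₁/√(g·y₁) = 16.9/√(9.81×0.513) = 7.53.
Conjugate-depth relation: y₂/y₁ = ½[√(1 + 8Fr₁²) − 1] = ½[√455.0 − 1] = 10.2.
y₂ = 10.2 × 0.513 = 5.21 m.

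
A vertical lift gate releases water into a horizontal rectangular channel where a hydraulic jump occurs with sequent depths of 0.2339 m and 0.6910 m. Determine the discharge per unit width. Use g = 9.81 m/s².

For a rectangular channel the momentum equation gives q² = ½·g·y₁·y₂·(y₁ + y₂) = ½×9.81×0.2339×0.6910×0.9249 = 0.7332.
q = √0.7332 = 0.8563 m²/s.

q = 0.8563 m²/s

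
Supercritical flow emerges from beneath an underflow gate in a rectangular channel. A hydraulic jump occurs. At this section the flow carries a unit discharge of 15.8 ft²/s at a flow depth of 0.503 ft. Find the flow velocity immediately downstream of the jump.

V₂ = 2.98 ft/s

V₁ = q/y₁ = 15.8/0.503 = 31.4 ft/s. Fr₁ = V₁/√(g·y₁) = 31.4/√(32.2×0.503) = 7.81.
Sequent-depth ratio: y₂/y₁ = ½[√(1 + 8Fr₁²) − 1] = ½[√488.4 − 1] = 10.5.
y₂ = 10.5 × 0.503 = 5.31 ft.
V₂ = q/y₂ = 15.8/5.31 = 2.98 ft/s.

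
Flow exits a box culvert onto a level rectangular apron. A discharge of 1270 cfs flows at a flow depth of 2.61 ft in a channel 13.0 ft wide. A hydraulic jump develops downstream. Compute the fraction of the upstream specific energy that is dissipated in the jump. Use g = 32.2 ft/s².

q = Q/b = 1270/13.0 = 97.7 ft²/s; V₁ = q/y₁ = 37.4 ft/s. Fr₁ = V₁/√(g·y₁) = 4.08.
Sequent-depth ratio: y₂/y₁ = ½[√(1 + 8Fr₁²) − 1] = ½[√134.4 − 1] = 5.30.
y₂ = 5.30 × 2.61 = 13.8 ft.
E₁ = y₁ + V₁²/2g = 24.4 ft. ΔE = (y₂ − y₁)³/(4y₁y₂) = 9.77 ft. ΔE/E₁ = 9.77/24.4 = 0.401.

ΔE/E₁ = 0.401 (40.1%)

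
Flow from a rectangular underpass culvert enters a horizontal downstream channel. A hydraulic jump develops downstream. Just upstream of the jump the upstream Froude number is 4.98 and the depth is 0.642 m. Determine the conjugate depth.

y₂ = 4.21 m

Fr₁ = 4.98 (given).
Sequent-depth ratio: y₂/y₁ = ½[√(1 + 8Fr₁²) − 1] = ½[√199.4 − 1] = 6.56.
y₂ = 6.56 × 0.642 = 4.21 m.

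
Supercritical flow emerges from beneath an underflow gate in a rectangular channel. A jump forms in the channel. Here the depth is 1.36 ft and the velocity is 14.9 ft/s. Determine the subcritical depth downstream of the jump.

Fr₁ = V₁/√(g·y₁) = 14.9/√(32.2×1.36) = 2.25.
By Bélanger, y₂/y₁ = ½[√(1 + 8Fr₁²) − 1] = ½[√41.56 − 1] = 2.72.
y₂ = 2.72 × 1.36 = 3.70 ft.

y₂ = 3.70 ft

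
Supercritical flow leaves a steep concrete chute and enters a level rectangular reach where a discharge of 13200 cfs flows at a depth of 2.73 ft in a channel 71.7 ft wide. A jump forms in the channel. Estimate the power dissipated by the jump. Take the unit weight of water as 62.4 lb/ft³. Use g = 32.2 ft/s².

q = Q/b = 13200/71.7 = 184 ft²/s; V₁ = q/y₁ = 67.4 ft/s. Fr₁ = V₁/√(g·y₁) = 7.19.
Conjugate-depth relation: y₂/y₁ = ½[√(1 + 8Fr₁²) − 1] = ½[√414.9 − 1] = 9.68.
y₂ = 9.68 × 2.73 = 26.4 ft.
Head loss: ΔE = (y₂ − y₁)³/(4y₁y₂) = (26.4 − 2.73)³/(4×2.73×26.4) = 13325/289 = 46.2 ft.
P = γ·Q·ΔE/550 = 62.4 × 13200 × 46.2 / 550 = 69121 hp.

P = 69121 hp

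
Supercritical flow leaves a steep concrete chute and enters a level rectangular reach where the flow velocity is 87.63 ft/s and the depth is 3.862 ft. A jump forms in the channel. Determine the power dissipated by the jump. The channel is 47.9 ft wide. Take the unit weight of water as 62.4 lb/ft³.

P = 148999 hp

Fr₁ = V₁/√(g·y₁) = 87.63/√(32.2×3.862) = 7.858.
Bélanger equation: y₂/y₁ = ½[√(1 + 8Fr₁²) − 1] = ½[√495.00 − 1] = 10.62.
y₂ = 10.62 × 3.862 = 41.03 ft.
Head loss: ΔE = (y₂ − y₁)³/(4y₁y₂) = (41.03 − 3.862)³/(4×3.862×41.03) = 51351/633.8 = 81.01 ft.
q = V₁·y₁ = 87.63 × 3.862 = 338.4 ft²/s. Q = q·b = 338.4 × 47.9 = 16211 cfs. P = γ·Q·ΔE/550 = 62.4 × 16211 × 81.01 / 550 = 148999 hp.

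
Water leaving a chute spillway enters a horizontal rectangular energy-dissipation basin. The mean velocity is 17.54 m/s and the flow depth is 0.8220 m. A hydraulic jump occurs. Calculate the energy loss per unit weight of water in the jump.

ΔE = 9.491 m

Fr₁ = V₁/√(g·y₁) = 17.54/√(9.81×0.8220) = 6.177.
From the momentum equation for a rectangular channel, y₂/y₁ = ½[√(1 + 8Fr₁²) − 1] = ½[√306.22 − 1] = 8.250.
y₂ = 8.250 × 0.8220 = 6.781 m.
q = V₁·y₁ = 17.54 × 0.8220 = 14.42 m²/s. V₂ = q/y₂ = 14.42/6.781 = 2.126 m/s. E₁ = y₁ + V₁²/2g = 16.50 m; E₂ = y₂ + V₂²/2g = 7.012 m. ΔE = E₁ − E₂ = 9.491 m.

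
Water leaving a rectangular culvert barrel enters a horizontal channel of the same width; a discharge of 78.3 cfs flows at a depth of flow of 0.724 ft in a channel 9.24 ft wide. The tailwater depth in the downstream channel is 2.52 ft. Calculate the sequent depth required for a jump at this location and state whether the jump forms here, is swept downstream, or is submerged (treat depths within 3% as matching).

y₂ = 2.15 ft; the jump is submerged

q = Q/b = 78.3/9.24 = 8.47 ft²/s; V₁ = q/y₁ = 11.7 ft/s. Fr₁ = V₁/√(g·y₁) = 2.42.
By Bélanger, y₂/y₁ = ½[√(1 + 8Fr₁²) − 1] = ½[√48.01 − 1] = 2.96.
y₂ = 2.96 × 0.724 = 2.15 ft.
Tailwater y_tw = 2.52 ft: y_tw > y₂, so the jump is submerged.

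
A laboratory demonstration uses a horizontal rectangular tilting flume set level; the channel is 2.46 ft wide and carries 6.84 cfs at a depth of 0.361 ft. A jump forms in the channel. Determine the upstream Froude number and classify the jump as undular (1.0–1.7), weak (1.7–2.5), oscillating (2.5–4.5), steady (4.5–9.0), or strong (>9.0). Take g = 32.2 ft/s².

Fr₁ = 2.26; weak jump

q = Q/b = 6.84/2.46 = 2.78 ft²/s; V₁ = q/y₁ = 7.70 ft/s. Fr₁ = V₁/√(g·y₁) = 2.26.
Fr₁ = 2.26 lies in the weak range.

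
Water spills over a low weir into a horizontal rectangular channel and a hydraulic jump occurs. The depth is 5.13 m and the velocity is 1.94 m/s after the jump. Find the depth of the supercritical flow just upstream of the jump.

y₁ = 0.678 m

Fr₂ = V₂/√(g·y₂) = 1.94/√(9.81×5.13) = 0.273.
From the momentum equation (using Fr₂), y₁/y₂ = ½[√(1 + 8Fr₂²) − 1] = ½[√1.598 − 1] = 0.132.
y₁ = 0.132 × 5.13 = 0.678 m.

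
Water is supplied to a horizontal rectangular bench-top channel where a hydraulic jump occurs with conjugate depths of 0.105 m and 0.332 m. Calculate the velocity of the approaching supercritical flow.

For a rectangular channel the momentum equation gives q² = ½·g·y₁·y₂·(y₁ + y₂) = ½×9.81×0.105×0.332×0.437 = 0.0747.
q = √0.0747 = 0.273 m²/s.
V₁ = q/y₁ = 0.273/0.105 = 2.60 m/s.

V₁ = 2.60 m/s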